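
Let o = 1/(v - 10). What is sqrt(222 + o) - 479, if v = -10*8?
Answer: -479 + sqrt(199790)/30 ≈ -464.10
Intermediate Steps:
v = -80
o = -1/90 (o = 1/(-80 - 10) = 1/(-90) = -1/90 ≈ -0.011111)
sqrt(222 + o) - 479 = sqrt(222 - 1/90) - 479 = sqrt(19979/90) - 479 = sqrt(199790)/30 - 479 = -479 + sqrt(199790)/30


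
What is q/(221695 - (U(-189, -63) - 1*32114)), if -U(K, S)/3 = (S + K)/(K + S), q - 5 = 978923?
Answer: 244732/63453 ≈ 3.8569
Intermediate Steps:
q = 978928 (q = 5 + 978923 = 978928)
U(K, S) = -3 (U(K, S) = -3*(S + K)/(K + S) = -3*(K + S)/(K + S) = -3*1 = -3)
q/(221695 - (U(-189, -63) - 1*32114)) = 978928/(221695 - (-3 - 1*32114)) = 978928/(221695 - (-3 - 32114)) = 978928/(221695 - 1*(-32117)) = 978928/(221695 + 32117) = 978928/253812 = 978928*(1/253812) = 244732/63453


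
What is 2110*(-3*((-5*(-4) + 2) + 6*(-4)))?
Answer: 12660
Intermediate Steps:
2110*(-3*((-5*(-4) + 2) + 6*(-4))) = 2110*(-3*((20 + 2) - 24)) = 2110*(-3*(22 - 24)) = 2110*(-3*(-2)) = 2110*6 = 12660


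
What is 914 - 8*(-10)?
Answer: 994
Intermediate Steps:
914 - 8*(-10) = 914 + 80 = 994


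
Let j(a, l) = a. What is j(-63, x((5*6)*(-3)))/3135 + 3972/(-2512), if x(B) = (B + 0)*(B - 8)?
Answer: -1050873/656260 ≈ -1.6013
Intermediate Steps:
x(B) = B*(-8 + B)
j(-63, x((5*6)*(-3)))/3135 + 3972/(-2512) = -63/3135 + 3972/(-2512) = -63*1/3135 + 3972*(-1/2512) = -21/1045 - 993/628 = -1050873/656260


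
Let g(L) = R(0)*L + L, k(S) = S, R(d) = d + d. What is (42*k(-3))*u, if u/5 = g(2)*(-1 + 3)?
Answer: -2520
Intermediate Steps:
R(d) = 2*d
g(L) = L (g(L) = (2*0)*L + L = 0*L + L = 0 + L = L)
u = 20 (u = 5*(2*(-1 + 3)) = 5*(2*2) = 5*4 = 20)
(42*k(-3))*u = (42*(-3))*20 = -126*20 = -2520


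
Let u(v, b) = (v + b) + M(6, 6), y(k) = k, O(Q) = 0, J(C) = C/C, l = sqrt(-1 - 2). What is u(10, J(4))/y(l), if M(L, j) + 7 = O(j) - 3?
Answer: -I*sqrt(3)/3 ≈ -0.57735*I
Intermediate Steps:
l = I*sqrt(3) (l = sqrt(-3) = I*sqrt(3) ≈ 1.732*I)
J(C) = 1
M(L, j) = -10 (M(L, j) = -7 + (0 - 3) = -7 - 3 = -10)
u(v, b) = -10 + b + v (u(v, b) = (v + b) - 10 = (b + v) - 10 = -10 + b + v)
u(10, J(4))/y(l) = (-10 + 1 + 10)/((I*sqrt(3))) = 1*(-I*sqrt(3)/3) = -I*sqrt(3)/3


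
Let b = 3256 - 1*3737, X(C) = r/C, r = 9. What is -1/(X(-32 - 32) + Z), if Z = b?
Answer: 64/30793 ≈ 0.0020784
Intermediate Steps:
X(C) = 9/C
b = -481 (b = 3256 - 3737 = -481)
Z = -481
-1/(X(-32 - 32) + Z) = -1/(9/(-32 - 32) - 481) = -1/(9/(-64) - 481) = -1/(9*(-1/64) - 481) = -1/(-9/64 - 481) = -1/(-30793/64) = -1*(-64/30793) = 64/30793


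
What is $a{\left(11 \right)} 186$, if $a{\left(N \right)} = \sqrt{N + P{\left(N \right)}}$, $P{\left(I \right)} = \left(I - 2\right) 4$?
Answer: $186 \sqrt{47} \approx 1275.2$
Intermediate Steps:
$P{\left(I \right)} = -8 + 4 I$ ($P{\left(I \right)} = \left(-2 + I\right) 4 = -8 + 4 I$)
$a{\left(N \right)} = \sqrt{-8 + 5 N}$ ($a{\left(N \right)} = \sqrt{N + \left(-8 + 4 N\right)} = \sqrt{-8 + 5 N}$)
$a{\left(11 \right)} 186 = \sqrt{-8 + 5 \cdot 11} \cdot 186 = \sqrt{-8 + 55} \cdot 186 = \sqrt{47} \cdot 186 = 186 \sqrt{47}$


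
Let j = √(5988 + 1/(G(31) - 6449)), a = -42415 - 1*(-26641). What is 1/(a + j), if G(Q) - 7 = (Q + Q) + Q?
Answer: -100149126/1579714295713 - √241375082039/1579714295713 ≈ -6.3708e-5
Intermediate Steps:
a = -15774 (a = -42415 + 26641 = -15774)
G(Q) = 7 + 3*Q (G(Q) = 7 + ((Q + Q) + Q) = 7 + (2*Q + Q) = 7 + 3*Q)
j = √241375082039/6349 (j = √(5988 + 1/((7 + 3*31) - 6449)) = √(5988 + 1/((7 + 93) - 6449)) = √(5988 + 1/(100 - 6449)) = √(5988 + 1/(-6349)) = √(5988 - 1/6349) = √(38017811/6349) = √241375082039/6349 ≈ 77.382)
1/(a + j) = 1/(-15774 + √241375082039/6349)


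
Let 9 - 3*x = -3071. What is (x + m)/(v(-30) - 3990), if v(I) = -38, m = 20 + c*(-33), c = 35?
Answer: 325/12084 ≈ 0.026895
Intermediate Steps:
x = 3080/3 (x = 3 - ⅓*(-3071) = 3 + 3071/3 = 3080/3 ≈ 1026.7)
m = -1135 (m = 20 + 35*(-33) = 20 - 1155 = -1135)
(x + m)/(v(-30) - 3990) = (3080/3 - 1135)/(-38 - 3990) = -325/3/(-4028) = -325/3*(-1/4028) = 325/12084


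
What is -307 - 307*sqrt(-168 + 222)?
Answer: -307 - 921*sqrt(6) ≈ -2563.0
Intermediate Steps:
-307 - 307*sqrt(-168 + 222) = -307 - 921*sqrt(6)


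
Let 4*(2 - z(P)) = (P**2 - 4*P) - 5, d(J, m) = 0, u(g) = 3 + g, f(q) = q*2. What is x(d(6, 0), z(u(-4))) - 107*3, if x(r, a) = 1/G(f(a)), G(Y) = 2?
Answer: -641/2 ≈ -320.50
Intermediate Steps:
f(q) = 2*q
z(P) = 13/4 + P - P**2/4 (z(P) = 2 - ((P**2 - 4*P) - 5)/4 = 2 - (-5 + P**2 - 4*P)/4 = 2 + (5/4 + P - P**2/4) = 13/4 + P - P**2/4)
x(r, a) = 1/2
x(d(6, 0), z(u(-4))) - 107*3 = 1/2 - 107*3 = 1/2 - 321 = -641/2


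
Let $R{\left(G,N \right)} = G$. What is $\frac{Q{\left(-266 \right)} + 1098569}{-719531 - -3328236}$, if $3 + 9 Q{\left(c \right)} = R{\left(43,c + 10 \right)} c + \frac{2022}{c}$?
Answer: $\frac{1313464429}{3122619885} \approx 0.42063$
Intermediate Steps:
$Q{\left(c \right)} = - \frac{1}{3} + \frac{43 c}{9} + \frac{674}{3 c}$ ($Q{\left(c \right)} = - \frac{1}{3} + \frac{43 c + \frac{2022}{c}}{9} = - \frac{1}{3} + \left(\frac{43 c}{9} + \frac{674}{3 c}\right) = - \frac{1}{3} + \frac{43 c}{9} + \frac{674}{3 c}$)
$\frac{Q{\left(-266 \right)} + 1098569}{-719531 - -3328236} = \frac{\frac{2022 - 266 \left(-3 + 43 \left(-266\right)\right)}{9 \left(-266\right)} + 1098569}{-719531 - -3328236} = \frac{\frac{1}{9} \left(- \frac{1}{266}\right) \left(2022 - 266 \left(-3 - 11438\right)\right) + 1098569}{-719531 + 3328236} = \frac{\frac{1}{9} \left(- \frac{1}{266}\right) \left(2022 - -3043306\right) + 1098569}{2608705} = \left(\frac{1}{9} \left(- \frac{1}{266}\right) \left(2022 + 3043306\right) + 1098569\right) \frac{1}{2608705} = \left(\frac{1}{9} \left(- \frac{1}{266}\right) 3045328 + 1098569\right) \frac{1}{2608705} = \left(- \frac{1522664}{1197} + 1098569\right) \frac{1}{2608705} = \frac{1313464429}{1197} \cdot \frac{1}{2608705} = \frac{1313464429}{3122619885}$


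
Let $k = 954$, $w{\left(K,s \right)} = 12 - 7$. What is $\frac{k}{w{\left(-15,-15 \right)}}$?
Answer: $\frac{954}{5} \approx 190.8$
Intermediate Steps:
$w{\left(K,s \right)} = 5$ ($w{\left(K,s \right)} = 12 - 7 = 5$)
$\frac{k}{w{\left(-15,-15 \right)}} = \frac{954}{5}$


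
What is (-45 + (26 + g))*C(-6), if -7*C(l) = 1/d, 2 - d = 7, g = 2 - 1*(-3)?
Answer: -2/5 ≈ -0.40000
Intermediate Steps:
g = 5 (g = 2 + 3 = 5)
d = -5 (d = 2 - 1*7 = 2 - 7 = -5)
C(l) = 1/35 (C(l) = -1/7/(-5) = -1/7*(-1/5) = 1/35)
(-45 + (26 + g))*C(-6) = (-45 + (26 + 5))*(1/35) = (-45 + 31)*(1/35) = -14*1/35 = -2/5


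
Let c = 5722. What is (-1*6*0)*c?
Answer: 0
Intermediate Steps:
(-1*6*0)*c = (-1*6*0)*5722 = -6*0*5722 = 0*5722 = 0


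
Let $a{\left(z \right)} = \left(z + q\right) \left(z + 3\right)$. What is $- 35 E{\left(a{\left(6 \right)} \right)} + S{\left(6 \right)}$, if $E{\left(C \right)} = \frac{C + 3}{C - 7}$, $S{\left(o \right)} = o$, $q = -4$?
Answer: $- \frac{669}{11} \approx -60.818$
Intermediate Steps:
$a{\left(z \right)} = \left(-4 + z\right) \left(3 + z\right)$ ($a{\left(z \right)} = \left(z - 4\right) \left(z + 3\right) = \left(-4 + z\right) \left(3 + z\right)$)
$E{\left(C \right)} = \frac{3 + C}{-7 + C}$
$- 35 E{\left(a{\left(6 \right)} \right)} + S{\left(6 \right)} = - 35 \frac{3 - \left(18 - 36\right)}{-7 - \left(18 - 36\right)} + 6 = - 35 \frac{3 - -18}{-7 - -18} + 6 = - 35 \frac{3 + 18}{-7 + 18} + 6 = - 35 \cdot \frac{1}{11} \cdot 21 + 6 = \left(-35\right) \frac{21}{11} + 6 = - \frac{735}{11} + 6 = - \frac{669}{11}$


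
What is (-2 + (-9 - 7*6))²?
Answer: 2809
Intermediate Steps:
(-2 + (-9 - 7*6))² = (-2 + (-9 - 42))² = (-2 - 51)² = (-53)² = 2809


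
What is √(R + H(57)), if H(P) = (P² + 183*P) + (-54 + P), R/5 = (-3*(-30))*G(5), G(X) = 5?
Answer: √15933 ≈ 126.23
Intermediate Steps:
R = 2250 (R = 5*(-3*(-30)*5) = 5*(90*5) = 5*450 = 2250)
H(P) = -54 + P² + 184*P
√(R + H(57)) = √(2250 + (-54 + 57² + 184*57)) = √(2250 + (-54 + 3249 + 10488)) = √(2250 + 13683) = √15933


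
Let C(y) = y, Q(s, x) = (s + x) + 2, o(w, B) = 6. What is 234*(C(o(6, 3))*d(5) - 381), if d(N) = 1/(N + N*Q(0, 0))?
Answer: -445302/5 ≈ -89060.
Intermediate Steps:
Q(s, x) = 2 + s + x
d(N) = 1/(3*N) (d(N) = 1/(N + N*(2 + 0 + 0)) = 1/(N + N*2) = 1/(N + 2*N) = 1/(3*N))
234*(C(o(6, 3))*d(5) - 381) = 234*(6*((1/3)/5) - 381) = 234*(6*((1/3)*(1/5)) - 381) = 234*(6*(1/15) - 381) = 234*(2/5 - 381) = 234*(-1903/5) = -445302/5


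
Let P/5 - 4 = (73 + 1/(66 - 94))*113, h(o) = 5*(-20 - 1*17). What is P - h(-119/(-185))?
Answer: 1160035/28 ≈ 41430.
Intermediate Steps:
h(o) = -185 (h(o) = 5*(-20 - 17) = 5*(-37) = -185)
P = 1154855/28 (P = 20 + 5*((73 + 1/(66 - 94))*113) = 20 + 5*((73 + 1/(-28))*113) = 20 + 5*((73 - 1/28)*113) = 20 + 5*((2043/28)*113) = 20 + 5*(230859/28) = 20 + 1154295/28 = 1154855/28 ≈ 41245.)
P - h(-119/(-185)) = 1154855/28 - 1*(-185) = 1154855/28 + 185 = 1160035/28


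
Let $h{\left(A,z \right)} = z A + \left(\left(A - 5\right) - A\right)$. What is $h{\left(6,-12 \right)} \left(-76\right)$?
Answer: $5852$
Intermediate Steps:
$h{\left(A,z \right)} = -5 + A z$ ($h{\left(A,z \right)} = A z + \left(\left(-5 + A\right) - A\right) = A z - 5 = -5 + A z$)
$h{\left(6,-12 \right)} \left(-76\right) = \left(-5 + 6 \left(-12\right)\right) \left(-76\right) = \left(-5 - 72\right) \left(-76\right) = \left(-77\right) \left(-76\right) = 5852$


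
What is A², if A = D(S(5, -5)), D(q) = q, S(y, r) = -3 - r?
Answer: 4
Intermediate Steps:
A = 2 (A = -3 - 1*(-5) = -3 + 5 = 2)
A² = 2² = 4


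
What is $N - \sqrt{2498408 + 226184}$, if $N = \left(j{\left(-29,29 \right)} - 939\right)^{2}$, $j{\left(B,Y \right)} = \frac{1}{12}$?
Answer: $\frac{126945289}{144} - 4 \sqrt{170287} \approx 8.7991 \cdot 10^{5}$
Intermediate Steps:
$j{\left(B,Y \right)} = \frac{1}{12}$
$N = \frac{126945289}{144}$ ($N = \left(\frac{1}{12} - 939\right)^{2} = \left(- \frac{11267}{12}\right)^{2} = \frac{126945289}{144} \approx 8.8156 \cdot 10^{5}$)
$N - \sqrt{2498408 + 226184} = \frac{126945289}{144} - \sqrt{2498408 + 226184} = \frac{126945289}{144} - \sqrt{2724592} = \frac{126945289}{144} - 4 \sqrt{170287}$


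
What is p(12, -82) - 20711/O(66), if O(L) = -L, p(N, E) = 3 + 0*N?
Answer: 20909/66 ≈ 316.80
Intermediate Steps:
p(N, E) = 3 (p(N, E) = 3 + 0 = 3)
p(12, -82) - 20711/O(66) = 3 - 20711/((-1*66)) = 3 - 20711/(-66) = 3 - 20711*(-1)/66 = 3 - 1*(-20711/66) = 3 + 20711/66 = 20909/66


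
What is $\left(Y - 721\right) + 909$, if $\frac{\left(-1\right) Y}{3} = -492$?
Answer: $1664$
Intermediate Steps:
$Y = 1476$ ($Y = \left(-3\right) \left(-492\right) = 1476$)
$\left(Y - 721\right) + 909 = \left(1476 - 721\right) + 909 = 755 + 909 = 1664$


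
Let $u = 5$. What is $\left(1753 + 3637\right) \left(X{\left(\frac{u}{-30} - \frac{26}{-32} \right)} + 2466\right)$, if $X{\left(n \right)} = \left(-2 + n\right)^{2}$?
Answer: $\frac{15323470855}{1152} \approx 1.3302 \cdot 10^{7}$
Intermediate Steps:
$\left(1753 + 3637\right) \left(X{\left(\frac{u}{-30} - \frac{26}{-32} \right)} + 2466\right) = \left(1753 + 3637\right) \left(\left(-2 + \left(\frac{5}{-30} - \frac{26}{-32}\right)\right)^{2} + 2466\right) = 5390 \left(\left(-2 + \left(5 \left(- \frac{1}{30}\right) - - \frac{13}{16}\right)\right)^{2} + 2466\right) = 5390 \left(\left(-2 + \left(- \frac{1}{6} + \frac{13}{16}\right)\right)^{2} + 2466\right) = 5390 \left(\left(-2 + \frac{31}{48}\right)^{2} + 2466\right) = 5390 \left(\left(- \frac{65}{48}\right)^{2} + 2466\right) = 5390 \left(\frac{4225}{2304} + 2466\right) = 5390 \cdot \frac{5685889}{2304} = \frac{15323470855}{1152}$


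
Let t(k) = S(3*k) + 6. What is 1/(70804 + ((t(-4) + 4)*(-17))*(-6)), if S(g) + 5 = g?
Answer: 1/70090 ≈ 1.4267e-5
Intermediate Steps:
S(g) = -5 + g
t(k) = 1 + 3*k (t(k) = (-5 + 3*k) + 6 = 1 + 3*k)
1/(70804 + ((t(-4) + 4)*(-17))*(-6)) = 1/(70804 + (((1 + 3*(-4)) + 4)*(-17))*(-6)) = 1/(70804 + (((1 - 12) + 4)*(-17))*(-6)) = 1/(70804 + ((-11 + 4)*(-17))*(-6)) = 1/(70804 - 7*(-17)*(-6)) = 1/(70804 + 119*(-6)) = 1/(70804 - 714) = 1/70090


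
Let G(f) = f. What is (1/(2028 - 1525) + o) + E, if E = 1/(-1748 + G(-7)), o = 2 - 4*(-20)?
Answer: 72387982/882765 ≈ 82.001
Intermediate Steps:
o = 82 (o = 2 + 80 = 82)
E = -1/1755 (E = 1/(-1748 - 7) = 1/(-1755) = -1/1755 ≈ -0.00056980)
(1/(2028 - 1525) + o) + E = (1/(2028 - 1525) + 82) - 1/1755 = (1/503 + 82) - 1/1755 = 41247/503 - 1/1755 = 72387982/882765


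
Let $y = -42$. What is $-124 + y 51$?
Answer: $-2266$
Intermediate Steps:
$-124 + y 51 = -124 - 2142 = -2266$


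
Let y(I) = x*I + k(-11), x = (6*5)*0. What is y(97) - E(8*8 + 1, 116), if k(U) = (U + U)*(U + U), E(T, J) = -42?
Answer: 526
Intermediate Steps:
x = 0 (x = 30*0 = 0)
k(U) = 4*U**2 (k(U) = (2*U)*(2*U) = 4*U**2)
y(I) = 484 (y(I) = 0*I + 4*(-11)**2 = 0 + 4*121 = 0 + 484 = 484)
y(97) - E(8*8 + 1, 116) = 484 - 1*(-42) = 484 + 42 = 526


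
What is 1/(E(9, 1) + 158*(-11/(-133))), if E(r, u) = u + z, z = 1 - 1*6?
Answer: 133/1206 ≈ 0.11028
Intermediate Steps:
z = -5 (z = 1 - 6 = -5)
E(r, u) = -5 + u (E(r, u) = u - 5 = -5 + u)
1/(E(9, 1) + 158*(-11/(-133))) = 1/((-5 + 1) + 158*(-11/(-133))) = 1/(-4 + 158*(-11*(-1/133))) = 1/(-4 + 158*(11/133)) = 1/(-4 + 1738/133) = 1/(1206/133) = 133/1206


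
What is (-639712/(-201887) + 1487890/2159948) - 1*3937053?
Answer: -122629356804490573/31147530134 ≈ -3.9370e+6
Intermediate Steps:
(-639712/(-201887) + 1487890/2159948) - 1*3937053 = (-639712*(-1/201887) + 1487890*(1/2159948)) - 3937053 = (639712/201887 + 743945/1079974) - 3937053 = 120152164529/31147530134 - 3937053 = -122629356804490573/31147530134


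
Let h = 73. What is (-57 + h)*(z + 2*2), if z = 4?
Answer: 128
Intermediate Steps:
(-57 + h)*(z + 2*2) = (-57 + 73)*(4 + 2*2) = 16*(4 + 4) = 16*8 = 128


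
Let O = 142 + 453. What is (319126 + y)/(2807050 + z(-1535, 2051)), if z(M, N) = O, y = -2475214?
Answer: -2156088/2807645 ≈ -0.76793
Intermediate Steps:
O = 595
z(M, N) = 595
(319126 + y)/(2807050 + z(-1535, 2051)) = (319126 - 2475214)/(2807050 + 595) = -2156088/2807645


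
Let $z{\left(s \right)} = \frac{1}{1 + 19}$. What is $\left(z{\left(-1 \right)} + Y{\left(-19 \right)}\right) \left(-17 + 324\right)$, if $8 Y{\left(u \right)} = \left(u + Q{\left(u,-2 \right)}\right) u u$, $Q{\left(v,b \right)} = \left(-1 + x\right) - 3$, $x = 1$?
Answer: $- \frac{3047589}{10} \approx -3.0476 \cdot 10^{5}$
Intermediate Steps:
$Q{\left(v,b \right)} = -3$ ($Q{\left(v,b \right)} = \left(-1 + 1\right) - 3 = 0 - 3 = -3$)
$z{\left(s \right)} = \frac{1}{20}$
$Y{\left(u \right)} = \frac{u^{2} \left(-3 + u\right)}{8}$ ($Y{\left(u \right)} = \frac{\left(u - 3\right) u u}{8} = \frac{\left(-3 + u\right) u u}{8} = \frac{u \left(-3 + u\right) u}{8} = \frac{u^{2} \left(-3 + u\right)}{8}$)
$\left(z{\left(-1 \right)} + Y{\left(-19 \right)}\right) \left(-17 + 324\right) = \left(\frac{1}{20} + \frac{\left(-19\right)^{2} \left(-3 - 19\right)}{8}\right) \left(-17 + 324\right) = \left(\frac{1}{20} + \frac{1}{8} \cdot 361 \left(-22\right)\right) 307 = \left(\frac{1}{20} - \frac{3971}{4}\right) 307 = \left(- \frac{9927}{10}\right) 307 = - \frac{3047589}{10}$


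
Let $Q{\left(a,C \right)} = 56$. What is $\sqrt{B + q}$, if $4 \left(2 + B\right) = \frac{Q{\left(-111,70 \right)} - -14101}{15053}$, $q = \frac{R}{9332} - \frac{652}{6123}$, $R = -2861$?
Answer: $\frac{i \sqrt{100704953142227971700202}}{215031487827} \approx 1.4758 i$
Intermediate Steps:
$q = - \frac{23602367}{57139836}$ ($q = - \frac{2861}{9332} - \frac{652}{6123} = - \frac{23602367}{57139836} \approx -0.41306$)
$B = - \frac{106267}{60212}$ ($B = -2 + \frac{\left(56 - -14101\right) \frac{1}{15053}}{4} = -2 + \frac{\left(56 + 14101\right) \frac{1}{15053}}{4} = -2 + \frac{14157 \cdot \frac{1}{15053}}{4} = -2 + \frac{1}{4} \cdot \frac{14157}{15053} = -2 + \frac{14157}{60212} = - \frac{106267}{60212} \approx -1.7649$)
$\sqrt{B + q} = \sqrt{- \frac{106267}{60212} - \frac{23602367}{57139836}} = \sqrt{- \frac{468326542126}{215031487827}} = \frac{i \sqrt{100704953142227971700202}}{215031487827}$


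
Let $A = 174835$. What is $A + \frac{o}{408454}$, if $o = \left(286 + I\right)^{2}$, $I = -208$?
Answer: $\frac{35706030587}{204227} \approx 1.7484 \cdot 10^{5}$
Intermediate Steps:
$o = 6084$ ($o = \left(286 - 208\right)^{2} = 78^{2} = 6084$)
$A + \frac{o}{408454} = 174835 + \frac{6084}{408454} = 174835 + 6084 \cdot \frac{1}{408454} = 174835 + \frac{3042}{204227} = \frac{35706030587}{204227}$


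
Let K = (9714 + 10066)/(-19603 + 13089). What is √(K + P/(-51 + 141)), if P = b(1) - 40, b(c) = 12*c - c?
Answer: I*√32066891210/97710 ≈ 1.8327*I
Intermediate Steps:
b(c) = 11*c
K = -9890/3257 (K = 19780/(-6514) = 19780*(-1/6514) = -9890/3257 ≈ -3.0365)
P = -29 (P = 11*1 - 40 = 11 - 40 = -29)
√(K + P/(-51 + 141)) = √(-9890/3257 - 29/(-51 + 141)) = √(-9890/3257 - 29/90) = √(-984553/293130) = I*√32066891210/97710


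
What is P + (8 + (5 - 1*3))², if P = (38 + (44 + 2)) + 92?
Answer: 276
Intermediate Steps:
P = 176 (P = (38 + 46) + 92 = 84 + 92 = 176)
P + (8 + (5 - 1*3))² = 176 + (8 + (5 - 1*3))² = 176 + (8 + (5 - 3))² = 176 + (8 + 2)² = 176 + 10² = 176 + 100 = 276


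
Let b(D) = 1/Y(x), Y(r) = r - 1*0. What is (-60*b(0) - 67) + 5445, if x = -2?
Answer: 5408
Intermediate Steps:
Y(r) = r (Y(r) = r + 0 = r)
b(D) = -½ (b(D) = 1/(-2) = -½)
(-60*b(0) - 67) + 5445 = (-60*(-½) - 67) + 5445 = (30 - 67) + 5445 = -37 + 5445 = 5408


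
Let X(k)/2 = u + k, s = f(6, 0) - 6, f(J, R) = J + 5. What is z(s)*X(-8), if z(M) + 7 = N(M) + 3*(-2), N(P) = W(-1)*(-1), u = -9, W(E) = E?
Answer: 408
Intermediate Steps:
f(J, R) = 5 + J
N(P) = 1 (N(P) = -1*(-1) = 1)
s = 5 (s = (5 + 6) - 6 = 11 - 6 = 5)
X(k) = -18 + 2*k (X(k) = 2*(-9 + k) = -18 + 2*k)
z(M) = -12 (z(M) = -7 + (1 + 3*(-2)) = -7 + (1 - 6) = -7 - 5 = -12)
z(s)*X(-8) = -12*(-18 + 2*(-8)) = -12*(-18 - 16) = -12*(-34) = 408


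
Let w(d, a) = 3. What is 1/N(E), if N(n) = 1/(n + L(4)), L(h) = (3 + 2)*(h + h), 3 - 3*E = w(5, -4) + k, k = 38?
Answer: 82/3 ≈ 27.333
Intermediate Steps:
E = -38/3 (E = 1 - (3 + 38)/3 = 1 - ⅓*41 = 1 - 41/3 = -38/3 ≈ -12.667)
L(h) = 10*h (L(h) = 5*(2*h) = 10*h)
N(n) = 1/(40 + n) (N(n) = 1/(n + 10*4) = 1/(n + 40) = 1/(40 + n))
1/N(E) = 1/(1/(40 - 38/3)) = 1/(1/(82/3)) = 1/(3/82) = 82/3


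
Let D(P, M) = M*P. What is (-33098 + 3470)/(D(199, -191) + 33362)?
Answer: 9876/1549 ≈ 6.3757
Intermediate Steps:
(-33098 + 3470)/(D(199, -191) + 33362) = (-33098 + 3470)/(-191*199 + 33362) = -29628/(-38009 + 33362) = -29628/(-4647) = -29628*(-1/4647) = 9876/1549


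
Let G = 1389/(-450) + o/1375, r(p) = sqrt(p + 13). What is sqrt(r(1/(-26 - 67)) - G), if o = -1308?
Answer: sqrt(10564551690 + 56265000*sqrt(28086))/51150 ≈ 2.7644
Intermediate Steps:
r(p) = sqrt(13 + p)
G = -33313/8250 (G = 1389/(-450) - 1308/1375 = 1389*(-1/450) - 1308*1/1375 = -463/150 - 1308/1375 = -33313/8250 ≈ -4.0379)
sqrt(r(1/(-26 - 67)) - G) = sqrt(sqrt(13 + 1/(-26 - 67)) - 1*(-33313/8250)) = sqrt(sqrt(13 + 1/(-93)) + 33313/8250) = sqrt(sqrt(13 - 1/93) + 33313/8250) = sqrt(sqrt(1208/93) + 33313/8250) = sqrt(2*sqrt(28086)/93 + 33313/8250) = sqrt(33313/8250 + 2*sqrt(28086)/93)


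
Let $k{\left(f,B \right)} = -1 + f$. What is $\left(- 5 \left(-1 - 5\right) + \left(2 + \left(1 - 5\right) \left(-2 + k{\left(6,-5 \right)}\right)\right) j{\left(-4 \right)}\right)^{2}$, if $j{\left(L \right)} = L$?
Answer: $4900$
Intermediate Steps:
$\left(- 5 \left(-1 - 5\right) + \left(2 + \left(1 - 5\right) \left(-2 + k{\left(6,-5 \right)}\right)\right) j{\left(-4 \right)}\right)^{2} = \left(- 5 \left(-1 - 5\right) + \left(2 + \left(1 - 5\right) \left(-2 + \left(-1 + 6\right)\right)\right) \left(-4\right)\right)^{2} = \left(\left(-5\right) \left(-6\right) + \left(2 - 4 \left(-2 + 5\right)\right) \left(-4\right)\right)^{2} = \left(30 + \left(2 - 12\right) \left(-4\right)\right)^{2} = \left(30 - -40\right)^{2} = \left(30 + 40\right)^{2} = 70^{2} = 4900$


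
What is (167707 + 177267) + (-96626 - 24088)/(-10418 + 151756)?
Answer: 24378907249/70669 ≈ 3.4497e+5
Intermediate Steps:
(167707 + 177267) + (-96626 - 24088)/(-10418 + 151756) = 344974 - 120714/141338 = 344974 - 120714*1/141338 = 344974 - 60357/70669 = 24378907249/70669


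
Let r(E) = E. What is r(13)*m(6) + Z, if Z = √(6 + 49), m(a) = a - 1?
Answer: 65 + √55 ≈ 72.416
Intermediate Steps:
m(a) = -1 + a
Z = √55 ≈ 7.4162
r(13)*m(6) + Z = 13*(-1 + 6) + √55 = 13*5 + √55 = 65 + √55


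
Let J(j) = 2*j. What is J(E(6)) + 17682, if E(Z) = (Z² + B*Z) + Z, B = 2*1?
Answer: 17790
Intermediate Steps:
B = 2
E(Z) = Z² + 3*Z (E(Z) = (Z² + 2*Z) + Z = Z² + 3*Z)
J(E(6)) + 17682 = 2*(6*(3 + 6)) + 17682 = 2*(6*9) + 17682 = 2*54 + 17682 = 108 + 17682 = 17790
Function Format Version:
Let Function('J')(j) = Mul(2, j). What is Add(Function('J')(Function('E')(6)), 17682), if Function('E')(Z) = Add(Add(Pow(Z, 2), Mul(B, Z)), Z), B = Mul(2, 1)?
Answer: 17790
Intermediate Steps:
B = 2
Function('E')(Z) = Add(Pow(Z, 2), Mul(3, Z)) (Function('E')(Z) = Add(Add(Pow(Z, 2), Mul(2, Z)), Z) = Add(Pow(Z, 2), Mul(3, Z)))
Add(Function('J')(Function('E')(6)), 17682) = Add(Mul(2, Mul(6, Add(3, 6))), 17682) = Add(Mul(2, Mul(6, 9)), 17682) = Add(Mul(2, 54), 17682) = Add(108, 17682) = 17790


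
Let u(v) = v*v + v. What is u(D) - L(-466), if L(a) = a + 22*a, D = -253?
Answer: 74474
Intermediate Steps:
u(v) = v + v² (u(v) = v² + v = v + v²)
L(a) = 23*a
u(D) - L(-466) = -253*(1 - 253) - 23*(-466) = -253*(-252) - 1*(-10718) = 63756 + 10718 = 74474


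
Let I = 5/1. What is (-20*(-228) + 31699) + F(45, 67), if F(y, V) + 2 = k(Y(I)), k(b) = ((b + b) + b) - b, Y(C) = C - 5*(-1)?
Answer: 36277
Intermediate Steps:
I = 5 (I = 5*1 = 5)
Y(C) = 5 + C (Y(C) = C + 5 = 5 + C)
k(b) = 2*b (k(b) = (2*b + b) - b = 3*b - b = 2*b)
F(y, V) = 18 (F(y, V) = -2 + 2*(5 + 5) = -2 + 2*10 = -2 + 20 = 18)
(-20*(-228) + 31699) + F(45, 67) = (-20*(-228) + 31699) + 18 = (4560 + 31699) + 18 = 36259 + 18 = 36277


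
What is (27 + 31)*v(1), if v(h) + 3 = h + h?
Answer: -58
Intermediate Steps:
v(h) = -3 + 2*h (v(h) = -3 + (h + h) = -3 + 2*h)
(27 + 31)*v(1) = (27 + 31)*(-3 + 2*1) = 58*(-3 + 2) = 58*(-1) = -58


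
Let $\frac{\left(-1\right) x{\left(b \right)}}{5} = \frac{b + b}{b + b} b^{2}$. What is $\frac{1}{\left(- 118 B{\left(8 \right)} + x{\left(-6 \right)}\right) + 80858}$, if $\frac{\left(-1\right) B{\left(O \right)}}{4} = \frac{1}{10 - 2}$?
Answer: $\frac{1}{80737} \approx 1.2386 \cdot 10^{-5}$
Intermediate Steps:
$B{\left(O \right)} = - \frac{1}{2}$ ($B{\left(O \right)} = - \frac{4}{10 - 2} = - \frac{4}{8} = \left(-4\right) \frac{1}{8} = - \frac{1}{2}$)
$x{\left(b \right)} = - 5 b^{2}$ ($x{\left(b \right)} = - 5 \frac{b + b}{b + b} b^{2} = - 5 \frac{2 b}{2 b} b^{2} = - 5 \cdot 2 b \frac{1}{2 b} b^{2} = - 5 \cdot 1 b^{2} = - 5 b^{2}$)
$\frac{1}{\left(- 118 B{\left(8 \right)} + x{\left(-6 \right)}\right) + 80858} = \frac{1}{\left(\left(-118\right) \left(- \frac{1}{2}\right) - 5 \left(-6\right)^{2}\right) + 80858} = \frac{1}{\left(59 - 180\right) + 80858} = \frac{1}{-121 + 80858} = \frac{1}{80737}$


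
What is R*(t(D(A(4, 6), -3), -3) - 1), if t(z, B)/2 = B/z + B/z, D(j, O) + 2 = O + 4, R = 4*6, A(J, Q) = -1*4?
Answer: 264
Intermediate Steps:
A(J, Q) = -4
R = 24
D(j, O) = 2 + O (D(j, O) = -2 + (O + 4) = -2 + (4 + O) = 2 + O)
t(z, B) = 4*B/z (t(z, B) = 2*(B/z + B/z) = 2*(2*B/z) = 4*B/z)
R*(t(D(A(4, 6), -3), -3) - 1) = 24*(4*(-3)/(2 - 3) - 1) = 24*(4*(-3)/(-1) - 1) = 24*(4*(-3)*(-1) - 1) = 24*(12 - 1) = 24*11 = 264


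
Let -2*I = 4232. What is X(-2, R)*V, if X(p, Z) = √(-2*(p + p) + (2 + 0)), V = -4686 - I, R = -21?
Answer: -2570*√10 ≈ -8127.1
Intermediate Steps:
I = -2116 (I = -½*4232 = -2116)
V = -2570 (V = -4686 - 1*(-2116) = -4686 + 2116 = -2570)
X(p, Z) = √(2 - 4*p) (X(p, Z) = √(-4*p + 2) = √(2 - 4*p))
X(-2, R)*V = √(2 - 4*(-2))*(-2570) = √(2 + 8)*(-2570) = √10*(-2570) = -2570*√10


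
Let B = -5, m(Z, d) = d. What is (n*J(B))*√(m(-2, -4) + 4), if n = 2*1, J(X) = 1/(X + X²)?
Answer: 0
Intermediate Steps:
n = 2
(n*J(B))*√(m(-2, -4) + 4) = (2*(1/((-5)*(1 - 5))))*√(-4 + 4) = (2*(-⅕/(-4)))*√0 = (2*(-⅕*(-¼)))*0 = (2*(1/20))*0 = (⅒)*0 = 0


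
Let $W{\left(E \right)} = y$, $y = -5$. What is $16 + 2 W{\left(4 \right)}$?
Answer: $6$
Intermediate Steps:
$W{\left(E \right)} = -5$
$16 + 2 W{\left(4 \right)} = 16 + 2 \left(-5\right) = 16 - 10 = 6$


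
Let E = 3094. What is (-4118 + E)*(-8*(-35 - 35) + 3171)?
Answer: -3820544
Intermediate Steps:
(-4118 + E)*(-8*(-35 - 35) + 3171) = (-4118 + 3094)*(-8*(-35 - 35) + 3171) = -1024*(-8*(-70) + 3171) = -1024*(560 + 3171) = -1024*3731 = -3820544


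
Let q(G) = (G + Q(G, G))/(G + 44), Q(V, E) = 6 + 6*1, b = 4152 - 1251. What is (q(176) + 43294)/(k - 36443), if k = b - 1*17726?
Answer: -2381217/2819740 ≈ -0.84448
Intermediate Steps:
b = 2901
Q(V, E) = 12 (Q(V, E) = 6 + 6 = 12)
k = -14825 (k = 2901 - 1*17726 = 2901 - 17726 = -14825)
q(G) = (12 + G)/(44 + G) (q(G) = (G + 12)/(G + 44) = (12 + G)/(44 + G))
(q(176) + 43294)/(k - 36443) = ((12 + 176)/(44 + 176) + 43294)/(-14825 - 36443) = (188/220 + 43294)/(-51268) = ((1/220)*188 + 43294)*(-1/51268) = (47/55 + 43294)*(-1/51268) = (2381217/55)*(-1/51268) = -2381217/2819740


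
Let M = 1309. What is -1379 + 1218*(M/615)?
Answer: 248759/205 ≈ 1213.5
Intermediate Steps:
-1379 + 1218*(M/615) = -1379 + 1218*(1309/615) = -1379 + 531454/205 = 248759/205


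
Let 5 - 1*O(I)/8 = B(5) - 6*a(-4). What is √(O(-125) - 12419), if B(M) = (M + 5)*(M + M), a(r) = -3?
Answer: I*√13323 ≈ 115.43*I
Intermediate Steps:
B(M) = 2*M*(5 + M) (B(M) = (5 + M)*(2*M) = 2*M*(5 + M))
O(I) = -904 (O(I) = 40 - 8*(2*5*(5 + 5) - 6*(-3)) = 40 - 8*(2*5*10 + 18) = 40 - 8*(100 + 18) = 40 - 8*118 = 40 - 944 = -904)
√(O(-125) - 12419) = √(-904 - 12419) = √(-13323) = I*√13323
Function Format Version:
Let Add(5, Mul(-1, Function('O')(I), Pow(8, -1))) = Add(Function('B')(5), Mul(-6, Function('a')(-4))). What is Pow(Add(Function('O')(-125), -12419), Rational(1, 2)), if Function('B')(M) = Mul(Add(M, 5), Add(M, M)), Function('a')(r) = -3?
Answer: Mul(I, Pow(13323, Rational(1, 2))) ≈ Mul(115.43, I)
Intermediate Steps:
Function('B')(M) = Mul(2, M, Add(5, M)) (Function('B')(M) = Mul(Add(5, M), Mul(2, M)) = Mul(2, M, Add(5, M)))
Function('O')(I) = -904 (Function('O')(I) = Add(40, Mul(-8, Add(Mul(2, 5, Add(5, 5)), Mul(-6, -3)))) = Add(40, Mul(-8, Add(Mul(2, 5, 10), 18))) = Add(40, Mul(-8, Add(100, 18))) = Add(40, Mul(-8, 118)) = Add(40, -944) = -904)
Pow(Add(Function('O')(-125), -12419), Rational(1, 2)) = Pow(Add(-904, -12419), Rational(1, 2)) = Pow(-13323, Rational(1, 2)) = Mul(I, Pow(13323, Rational(1, 2)))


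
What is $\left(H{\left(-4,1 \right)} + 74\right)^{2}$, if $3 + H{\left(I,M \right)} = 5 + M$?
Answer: $5929$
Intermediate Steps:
$H{\left(I,M \right)} = 2 + M$ ($H{\left(I,M \right)} = -3 + \left(5 + M\right) = 2 + M$)
$\left(H{\left(-4,1 \right)} + 74\right)^{2} = \left(\left(2 + 1\right) + 74\right)^{2} = \left(3 + 74\right)^{2} = 77^{2} = 5929$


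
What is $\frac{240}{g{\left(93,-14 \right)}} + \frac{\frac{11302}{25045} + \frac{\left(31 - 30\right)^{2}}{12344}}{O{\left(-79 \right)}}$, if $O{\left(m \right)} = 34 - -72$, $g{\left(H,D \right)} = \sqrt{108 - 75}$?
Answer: $\frac{139536933}{32770480880} + \frac{80 \sqrt{33}}{11} \approx 41.783$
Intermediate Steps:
$g{\left(H,D \right)} = \sqrt{33}$
$O{\left(m \right)} = 106$ ($O{\left(m \right)} = 34 + 72 = 106$)
$\frac{240}{g{\left(93,-14 \right)}} + \frac{\frac{11302}{25045} + \frac{\left(31 - 30\right)^{2}}{12344}}{O{\left(-79 \right)}} = \frac{240}{\sqrt{33}} + \frac{\frac{11302}{25045} + \frac{\left(31 - 30\right)^{2}}{12344}}{106} = 240 \frac{\sqrt{33}}{33} + \left(11302 \cdot \frac{1}{25045} + 1^{2} \cdot \frac{1}{12344}\right) \frac{1}{106} = \frac{80 \sqrt{33}}{11} + \left(\frac{11302}{25045} + 1 \cdot \frac{1}{12344}\right) \frac{1}{106} = \frac{80 \sqrt{33}}{11} + \left(\frac{11302}{25045} + \frac{1}{12344}\right) \frac{1}{106} = \frac{80 \sqrt{33}}{11} + \frac{139536933}{309155480} \cdot \frac{1}{106} = \frac{80 \sqrt{33}}{11} + \frac{139536933}{32770480880} = \frac{139536933}{32770480880} + \frac{80 \sqrt{33}}{11}$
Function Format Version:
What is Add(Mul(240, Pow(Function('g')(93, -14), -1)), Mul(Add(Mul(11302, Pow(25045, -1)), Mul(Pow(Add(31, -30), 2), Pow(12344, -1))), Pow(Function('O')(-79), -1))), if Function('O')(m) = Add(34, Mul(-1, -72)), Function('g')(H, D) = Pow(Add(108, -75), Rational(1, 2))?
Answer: Add(Rational(139536933, 32770480880), Mul(Rational(80, 11), Pow(33, Rational(1, 2)))) ≈ 41.783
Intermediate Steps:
Function('g')(H, D) = Pow(33, Rational(1, 2))
Function('O')(m) = 106 (Function('O')(m) = Add(34, 72) = 106)
Add(Mul(240, Pow(Function('g')(93, -14), -1)), Mul(Add(Mul(11302, Pow(25045, -1)), Mul(Pow(Add(31, -30), 2), Pow(12344, -1))), Pow(Function('O')(-79), -1))) = Add(Mul(240, Pow(Pow(33, Rational(1, 2)), -1)), Mul(Add(Mul(11302, Pow(25045, -1)), Mul(Pow(Add(31, -30), 2), Pow(12344, -1))), Pow(106, -1))) = Add(Mul(240, Mul(Rational(1, 33), Pow(33, Rational(1, 2)))), Mul(Add(Mul(11302, Rational(1, 25045)), Mul(Pow(1, 2), Rational(1, 12344))), Rational(1, 106))) = Add(Mul(Rational(80, 11), Pow(33, Rational(1, 2))), Mul(Add(Rational(11302, 25045), Mul(1, Rational(1, 12344))), Rational(1, 106))) = Add(Mul(Rational(80, 11), Pow(33, Rational(1, 2))), Mul(Add(Rational(11302, 25045), Rational(1, 12344)), Rational(1, 106))) = Add(Mul(Rational(80, 11), Pow(33, Rational(1, 2))), Mul(Rational(139536933, 309155480), Rational(1, 106))) = Add(Mul(Rational(80, 11), Pow(33, Rational(1, 2))), Rational(139536933, 32770480880)) = Add(Rational(139536933, 32770480880), Mul(Rational(80, 11), Pow(33, Rational(1, 2))))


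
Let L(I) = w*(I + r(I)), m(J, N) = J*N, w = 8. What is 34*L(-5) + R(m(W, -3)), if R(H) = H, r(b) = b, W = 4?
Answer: -2732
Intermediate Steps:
L(I) = 16*I (L(I) = 8*(I + I) = 8*(2*I) = 16*I)
34*L(-5) + R(m(W, -3)) = 34*(16*(-5)) + 4*(-3) = 34*(-80) - 12 = -2720 - 12 = -2732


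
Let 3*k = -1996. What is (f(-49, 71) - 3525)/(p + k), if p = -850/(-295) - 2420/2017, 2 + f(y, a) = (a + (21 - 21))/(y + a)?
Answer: 27676408707/5212452476 ≈ 5.3097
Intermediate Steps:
f(y, a) = -2 + a/(a + y) (f(y, a) = -2 + (a + (21 - 21))/(y + a) = -2 + (a + 0)/(a + y) = -2 + a/(a + y))
k = -1996/3 (k = (⅓)*(-1996) = -1996/3 ≈ -665.33)
p = 200110/119003 (p = -850*(-1/295) - 2420*1/2017 = 170/59 - 2420/2017 = 200110/119003 ≈ 1.6816)
(f(-49, 71) - 3525)/(p + k) = ((-1*71 - 2*(-49))/(71 - 49) - 3525)/(200110/119003 - 1996/3) = ((-71 + 98)/22 - 3525)/(-236929658/357009) = ((1/22)*27 - 3525)*(-357009/236929658) = (27/22 - 3525)*(-357009/236929658) = -77523/22*(-357009/236929658) = 27676408707/5212452476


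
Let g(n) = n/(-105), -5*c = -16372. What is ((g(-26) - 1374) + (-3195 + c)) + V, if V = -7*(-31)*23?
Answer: 388148/105 ≈ 3696.6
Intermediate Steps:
c = 16372/5 (c = -1/5*(-16372) = 16372/5 ≈ 3274.4)
g(n) = -n/105 (g(n) = n*(-1/105) = -n/105)
V = 4991 (V = 217*23 = 4991)
((g(-26) - 1374) + (-3195 + c)) + V = ((-1/105*(-26) - 1374) + (-3195 + 16372/5)) + 4991 = ((26/105 - 1374) + 397/5) + 4991 = (-144244/105 + 397/5) + 4991 = -135907/105 + 4991 = 388148/105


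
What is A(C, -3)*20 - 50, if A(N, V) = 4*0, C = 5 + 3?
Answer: -50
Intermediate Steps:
C = 8
A(N, V) = 0
A(C, -3)*20 - 50 = 0*20 - 50 = 0 - 50 = -50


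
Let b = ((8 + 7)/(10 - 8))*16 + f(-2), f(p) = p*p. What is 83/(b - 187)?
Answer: -83/63 ≈ -1.3175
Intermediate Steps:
f(p) = p²
b = 124 (b = ((8 + 7)/(10 - 8))*16 + (-2)² = (15/2)*16 + 4 = 120 + 4 = 124)
83/(b - 187) = 83/(124 - 187) = 83/(-63) = -1/63*83 = -83/63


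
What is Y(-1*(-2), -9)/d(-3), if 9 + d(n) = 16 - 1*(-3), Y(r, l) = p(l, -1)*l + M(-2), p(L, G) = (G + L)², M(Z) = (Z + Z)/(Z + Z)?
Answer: -899/10 ≈ -89.900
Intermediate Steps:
M(Z) = 1 (M(Z) = (2*Z)/((2*Z)) = (2*Z)*(1/(2*Z)) = 1)
Y(r, l) = 1 + l*(-1 + l)² (Y(r, l) = (-1 + l)²*l + 1 = l*(-1 + l)² + 1 = 1 + l*(-1 + l)²)
d(n) = 10 (d(n) = -9 + (16 - 1*(-3)) = -9 + (16 + 3) = -9 + 19 = 10)
Y(-1*(-2), -9)/d(-3) = (1 - 9*(-1 - 9)²)/10 = (1 - 9*(-10)²)*(⅒) = (1 - 9*100)*(⅒) = (1 - 900)*(⅒) = -899*⅒ = -899/10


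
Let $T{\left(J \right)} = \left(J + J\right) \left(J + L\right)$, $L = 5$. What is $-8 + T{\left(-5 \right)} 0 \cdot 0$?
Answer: $-8$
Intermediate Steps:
$T{\left(J \right)} = 2 J \left(5 + J\right)$ ($T{\left(J \right)} = \left(J + J\right) \left(J + 5\right) = 2 J \left(5 + J\right)$)
$-8 + T{\left(-5 \right)} 0 \cdot 0 = -8 + 2 \left(-5\right) \left(5 - 5\right) 0 \cdot 0 = -8 + 2 \left(-5\right) 0 \cdot 0 = -8 + 0 \cdot 0 = -8 + 0 = -8$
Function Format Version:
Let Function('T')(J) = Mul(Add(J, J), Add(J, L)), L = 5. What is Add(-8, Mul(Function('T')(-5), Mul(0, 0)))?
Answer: -8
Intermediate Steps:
Function('T')(J) = Mul(2, J, Add(5, J)) (Function('T')(J) = Mul(Add(J, J), Add(J, 5)) = Mul(Mul(2, J), Add(5, J)) = Mul(2, J, Add(5, J)))
Add(-8, Mul(Function('T')(-5), Mul(0, 0))) = Add(-8, Mul(Mul(2, -5, Add(5, -5)), Mul(0, 0))) = Add(-8, Mul(Mul(2, -5, 0), 0)) = Add(-8, Mul(0, 0)) = Add(-8, 0) = -8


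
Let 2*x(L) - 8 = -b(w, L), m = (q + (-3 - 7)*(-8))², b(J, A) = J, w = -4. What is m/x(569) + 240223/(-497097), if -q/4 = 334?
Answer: 130697828609/497097 ≈ 2.6292e+5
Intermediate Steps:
q = -1336 (q = -4*334 = -1336)
m = 1577536 (m = (-1336 + (-3 - 7)*(-8))² = (-1336 - 10*(-8))² = (-1336 + 80)² = (-1256)² = 1577536)
x(L) = 6 (x(L) = 4 + (-1*(-4))/2 = 4 + (½)*4 = 4 + 2 = 6)
m/x(569) + 240223/(-497097) = 1577536/6 + 240223/(-497097) = 1577536*(⅙) + 240223*(-1/497097) = 788768/3 - 240223/497097 = 130697828609/497097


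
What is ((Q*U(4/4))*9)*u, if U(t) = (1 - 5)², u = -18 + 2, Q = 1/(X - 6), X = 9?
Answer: -768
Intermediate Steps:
Q = ⅓ (Q = 1/(9 - 6) = 1/3 = ⅓ ≈ 0.33333)
u = -16
U(t) = 16 (U(t) = (-4)² = 16)
((Q*U(4/4))*9)*u = (((⅓)*16)*9)*(-16) = ((16/3)*9)*(-16) = 48*(-16) = -768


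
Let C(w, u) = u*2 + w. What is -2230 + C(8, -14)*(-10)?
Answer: -2030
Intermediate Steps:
C(w, u) = w + 2*u (C(w, u) = 2*u + w = w + 2*u)
-2230 + C(8, -14)*(-10) = -2230 + (8 + 2*(-14))*(-10) = -2230 + (8 - 28)*(-10) = -2230 - 20*(-10) = -2230 + 200 = -2030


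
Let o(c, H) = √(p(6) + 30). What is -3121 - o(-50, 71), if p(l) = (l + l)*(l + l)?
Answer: -3121 - √174 ≈ -3134.2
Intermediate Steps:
p(l) = 4*l² (p(l) = (2*l)*(2*l) = 4*l²)
o(c, H) = √174 (o(c, H) = √(4*6² + 30) = √(4*36 + 30) = √(144 + 30) = √174)
-3121 - o(-50, 71) = -3121 - √174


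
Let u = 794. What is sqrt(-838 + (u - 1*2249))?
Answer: I*sqrt(2293) ≈ 47.885*I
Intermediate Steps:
sqrt(-838 + (u - 1*2249)) = sqrt(-838 + (794 - 1*2249)) = sqrt(-838 + (794 - 2249)) = sqrt(-838 - 1455) = sqrt(-2293) = I*sqrt(2293)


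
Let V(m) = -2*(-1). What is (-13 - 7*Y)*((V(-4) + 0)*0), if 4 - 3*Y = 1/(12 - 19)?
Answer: 0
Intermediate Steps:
V(m) = 2
Y = 29/21 (Y = 4/3 - 1/(3*(12 - 19)) = 4/3 - ⅓/(-7) = 4/3 - ⅓*(-⅐) = 4/3 + 1/21 = 29/21 ≈ 1.3810)
(-13 - 7*Y)*((V(-4) + 0)*0) = (-13 - 7*29/21)*((2 + 0)*0) = (-13 - 29/3)*(2*0) = -68/3*0 = 0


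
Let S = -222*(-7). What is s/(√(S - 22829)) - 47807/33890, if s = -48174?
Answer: -47807/33890 + 1302*I*√851/115 ≈ -1.4107 + 330.28*I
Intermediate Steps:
S = 1554
s/(√(S - 22829)) - 47807/33890 = -48174/√(1554 - 22829) - 47807/33890 = -48174*(-I*√851/4255) - 47807*1/33890 = -48174*(-I*√851/4255) - 47807/33890 = -(-1302)*I*√851/115 - 47807/33890 = 1302*I*√851/115 - 47807/33890 = -47807/33890 + 1302*I*√851/115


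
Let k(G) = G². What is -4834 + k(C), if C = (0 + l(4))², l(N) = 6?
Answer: -3538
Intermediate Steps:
C = 36 (C = (0 + 6)² = 6² = 36)
-4834 + k(C) = -4834 + 36² = -4834 + 1296 = -3538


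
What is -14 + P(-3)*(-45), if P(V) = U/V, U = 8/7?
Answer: 22/7 ≈ 3.1429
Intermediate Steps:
U = 8/7 (U = 8*(1/7) = 8/7 ≈ 1.1429)
P(V) = 8/(7*V)
-14 + P(-3)*(-45) = -14 + ((8/7)/(-3))*(-45) = -14 + ((8/7)*(-1/3))*(-45) = -14 - 8/21*(-45) = -14 + 120/7 = 22/7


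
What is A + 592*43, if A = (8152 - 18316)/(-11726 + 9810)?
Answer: 12195965/479 ≈ 25461.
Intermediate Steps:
A = 2541/479 (A = -10164/(-1916) = -10164*(-1/1916) = 2541/479 ≈ 5.3048)
A + 592*43 = 2541/479 + 592*43 = 2541/479 + 25456 = 12195965/479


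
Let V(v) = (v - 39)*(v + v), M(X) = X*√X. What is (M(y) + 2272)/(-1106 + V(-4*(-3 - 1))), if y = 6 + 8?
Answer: -1136/921 - 7*√14/921 ≈ -1.2619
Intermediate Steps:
y = 14
M(X) = X^(3/2)
V(v) = 2*v*(-39 + v) (V(v) = (-39 + v)*(2*v) = 2*v*(-39 + v))
(M(y) + 2272)/(-1106 + V(-4*(-3 - 1))) = (14^(3/2) + 2272)/(-1106 + 2*(-4*(-3 - 1))*(-39 - 4*(-3 - 1))) = (14*√14 + 2272)/(-1106 + 2*(-4*(-4))*(-39 - 4*(-4))) = (2272 + 14*√14)/(-1106 + 2*16*(-39 + 16)) = (2272 + 14*√14)/(-1106 + 2*16*(-23)) = (2272 + 14*√14)/(-1106 - 736) = (2272 + 14*√14)/(-1842) = (2272 + 14*√14)*(-1/1842) = -1136/921 - 7*√14/921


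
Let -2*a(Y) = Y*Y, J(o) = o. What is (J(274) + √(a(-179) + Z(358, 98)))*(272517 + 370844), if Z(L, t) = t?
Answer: 176280914 + 643361*I*√63690/2 ≈ 1.7628e+8 + 8.1182e+7*I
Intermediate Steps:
a(Y) = -Y²/2 (a(Y) = -Y*Y/2 = -Y²/2)
(J(274) + √(a(-179) + Z(358, 98)))*(272517 + 370844) = (274 + √(-½*(-179)² + 98))*(272517 + 370844) = (274 + √(-½*32041 + 98))*643361 = (274 + √(-32041/2 + 98))*643361 = (274 + √(-31845/2))*643361 = (274 + I*√63690/2)*643361 = 176280914 + 643361*I*√63690/2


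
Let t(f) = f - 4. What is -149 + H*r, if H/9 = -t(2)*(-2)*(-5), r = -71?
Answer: -12929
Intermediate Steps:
t(f) = -4 + f
H = 180 (H = 9*(-(-4 + 2)*(-2)*(-5)) = 9*(-(-2*(-2))*(-5)) = 9*(-4*(-5)) = 9*(-1*(-20)) = 9*20 = 180)
-149 + H*r = -149 + 180*(-71) = -149 - 12780 = -12929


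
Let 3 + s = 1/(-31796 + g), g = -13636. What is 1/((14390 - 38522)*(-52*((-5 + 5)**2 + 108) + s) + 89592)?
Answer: 3786/513712119811 ≈ 7.3699e-9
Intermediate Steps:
s = -136297/45432 (s = -3 + 1/(-31796 - 13636) = -3 + 1/(-45432) = -3 - 1/45432 = -136297/45432 ≈ -3.0000)
1/((14390 - 38522)*(-52*((-5 + 5)**2 + 108) + s) + 89592) = 1/((14390 - 38522)*(-52*((-5 + 5)**2 + 108) - 136297/45432) + 89592) = 1/(-24132*(-52*(0**2 + 108) - 136297/45432) + 89592) = 1/(-24132*(-52*(0 + 108) - 136297/45432) + 89592) = 1/(-24132*(-52*108 - 136297/45432) + 89592) = 1/(-24132*(-5616 - 136297/45432) + 89592) = 1/(-24132*(-255282409/45432) + 89592) = 1/(513372924499/3786 + 89592) = 1/(513712119811/3786) = 3786/513712119811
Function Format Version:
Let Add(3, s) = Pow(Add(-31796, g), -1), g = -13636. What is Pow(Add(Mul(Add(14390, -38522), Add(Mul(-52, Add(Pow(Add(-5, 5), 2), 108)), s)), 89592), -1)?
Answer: Rational(3786, 513712119811) ≈ 7.3699e-9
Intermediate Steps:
s = Rational(-136297, 45432) (s = Add(-3, Pow(Add(-31796, -13636), -1)) = Add(-3, Pow(-45432, -1)) = Add(-3, Rational(-1, 45432)) = Rational(-136297, 45432) ≈ -3.0000)
Pow(Add(Mul(Add(14390, -38522), Add(Mul(-52, Add(Pow(Add(-5, 5), 2), 108)), s)), 89592), -1) = Pow(Add(Mul(Add(14390, -38522), Add(Mul(-52, Add(Pow(Add(-5, 5), 2), 108)), Rational(-136297, 45432))), 89592), -1) = Pow(Add(Mul(-24132, Add(Mul(-52, Add(Pow(0, 2), 108)), Rational(-136297, 45432))), 89592), -1) = Pow(Add(Mul(-24132, Add(Mul(-52, Add(0, 108)), Rational(-136297, 45432))), 89592), -1) = Pow(Add(Mul(-24132, Add(Mul(-52, 108), Rational(-136297, 45432))), 89592), -1) = Pow(Add(Mul(-24132, Add(-5616, Rational(-136297, 45432))), 89592), -1) = Pow(Add(Mul(-24132, Rational(-255282409, 45432)), 89592), -1) = Pow(Add(Rational(513372924499, 3786), 89592), -1) = Pow(Rational(513712119811, 3786), -1) = Rational(3786, 513712119811)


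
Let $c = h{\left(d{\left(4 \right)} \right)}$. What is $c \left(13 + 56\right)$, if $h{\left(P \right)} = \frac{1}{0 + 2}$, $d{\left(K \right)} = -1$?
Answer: $\frac{69}{2} \approx 34.5$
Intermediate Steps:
$h{\left(P \right)} = \frac{1}{2}$
$c = \frac{1}{2} \approx 0.5$
$c \left(13 + 56\right) = \frac{13 + 56}{2} = \frac{1}{2} \cdot 69 = \frac{69}{2}$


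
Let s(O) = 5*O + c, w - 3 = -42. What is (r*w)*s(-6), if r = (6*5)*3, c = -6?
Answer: 126360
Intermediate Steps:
w = -39 (w = 3 - 42 = -39)
r = 90 (r = 30*3 = 90)
s(O) = -6 + 5*O (s(O) = 5*O - 6 = -6 + 5*O)
(r*w)*s(-6) = (90*(-39))*(-6 + 5*(-6)) = -3510*(-6 - 30) = -3510*(-36) = 126360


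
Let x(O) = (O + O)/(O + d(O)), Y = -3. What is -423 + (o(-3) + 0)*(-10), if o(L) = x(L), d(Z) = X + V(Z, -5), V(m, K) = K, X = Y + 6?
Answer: -435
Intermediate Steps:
X = 3 (X = -3 + 6 = 3)
d(Z) = -2 (d(Z) = 3 - 5 = -2)
x(O) = 2*O/(-2 + O) (x(O) = (O + O)/(O - 2) = (2*O)/(-2 + O) = 2*O/(-2 + O))
o(L) = 2*L/(-2 + L)
-423 + (o(-3) + 0)*(-10) = -423 + (2*(-3)/(-2 - 3) + 0)*(-10) = -423 + (2*(-3)/(-5) + 0)*(-10) = -423 + (2*(-3)*(-⅕) + 0)*(-10) = -423 + (6/5 + 0)*(-10) = -423 + (6/5)*(-10) = -423 - 12 = -435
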